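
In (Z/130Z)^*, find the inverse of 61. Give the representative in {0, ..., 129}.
61^(−1) ≡ 81 (mod 130)

Apply the extended Euclidean algorithm to (130, 61), tracking rows (r, s, t) with s·130 + t·61 = r. Each division r_prev = q·r_cur + r_new produces the new row as (previous row) − q·(current row):
  row A: (130, 1, 0)   [1·130 + 0·61 = 130]
  row B: (61, 0, 1)   [0·130 + 1·61 = 61]
  130 = 2·61 + 8   → row C = row A − 2·row B = (8, 1, −2)   [check: 1·130 − 2·61 = 8]
  61 = 7·8 + 5   → row D = row B − 7·row C = (5, −7, 15)   [check: −7·130 + 15·61 = 5]
  8 = 1·5 + 3   → row E = row C − 1·row D = (3, 8, −17)   [check: 8·130 − 17·61 = 3]
  5 = 1·3 + 2   → row F = row D − 1·row E = (2, −15, 32)   [check: −15·130 + 32·61 = 2]
  3 = 1·2 + 1   → row G = row E − 1·row F = (1, 23, −49)   [check: 23·130 − 49·61 = 1]
  2 = 2·1 + 0   → remainder 0, stop. gcd = 1 (last nonzero row G).
The gcd is 1, so 61 is invertible mod 130. The last nonzero row gives 23·130 − 49·61 = 1, so t = −49. So 61^(−1) ≡ −49 ≡ 81 (mod 130). Verify: 61 · 81 = 4941 ≡ 1 (mod 130). ✓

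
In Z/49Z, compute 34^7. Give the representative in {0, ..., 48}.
Use repeated squaring. Binary(7) = 111. Walk through the bits of the exponent 7 left-to-right: at each bit after the leading one, square the running value, then multiply by 34 if the bit is 1 (always reducing mod 49):
  bit 1 = 1 (leading): start with 34.
  bit 2 = 1: square 34^2 = 1156 ≡ 29; bit is 1, so multiply 29·34 = 986 ≡ 6 (mod 49).
  bit 3 = 1: square 6^2 = 36; bit is 1, so multiply 36·34 = 1224 ≡ 48 (mod 49).
Final value: 34^7 ≡ 48 (mod 49).

Final answer: 48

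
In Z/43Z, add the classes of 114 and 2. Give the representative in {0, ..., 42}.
Reduce the summands first: 114 ≡ 28 (mod 43), so 114 + 2 ≡ 28 + 2 (mod 43). 28 + 2 = 30; 30 = 0·43 + 30, so (114 + 2) mod 43 = 30.

Final answer: 30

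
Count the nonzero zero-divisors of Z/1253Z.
In Z/1253Z each nonzero element is either a unit (gcd with 1253 is 1) or a zero-divisor (gcd > 1). The number of units is φ(1253): factorise 1253 = 7 · 179, so φ(1253) = (7 − 1) · (179 − 1) = 6 · 178 = 1068. The nonzero elements number 1253 − 1 = 1252. Hence the nonzero zero-divisors number 1252 − 1068 = 184.

Final answer: Z/1253Z has 184 nonzero zero-divisors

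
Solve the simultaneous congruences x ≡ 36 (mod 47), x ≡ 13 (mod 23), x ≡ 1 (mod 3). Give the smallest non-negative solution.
x ≡ 1117 (mod 3243); the representative in [0, 3243) is 1117

The moduli 47, 23, 3 are pairwise coprime, so by the CRT there is a unique solution mod 47·23·3 = 3243.
Solve by successive substitution. Start with x ≡ 36 (mod 47).
  Combine with x ≡ 13 (mod 23): write x = 36 + 47·t and require 36 + 47·t ≡ 13 (mod 23), i.e. 47·t ≡ 13 − 36 ≡ 0 (mod 23). Since 47^(−1) ≡ 1 (mod 23) (47 ≡ 1 (mod 23)), t ≡ 1·0 ≡ 0 (mod 23). So x ≡ 36 + 47·0 = 36 (mod 1081).
  Combine with x ≡ 1 (mod 3): write x = 36 + 1081·t and require 36 + 1081·t ≡ 1 (mod 3), i.e. 1081·t ≡ 1 − 36 ≡ 1 (mod 3). Since 1081^(−1) ≡ 1 (mod 3) (1081 ≡ 1 (mod 3)), t ≡ 1·1 ≡ 1 (mod 3). So x ≡ 36 + 1081·1 = 1117 (mod 3243).
Unique solution in [0, 3243): x = 1117.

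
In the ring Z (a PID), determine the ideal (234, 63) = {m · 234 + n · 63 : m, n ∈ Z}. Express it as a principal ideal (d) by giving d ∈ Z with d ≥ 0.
In the PID Z, (a, b) is generated by gcd(a, b). Compute gcd(234, 63) with the extended Euclidean algorithm, tracking rows (r, s, t) with s·234 + t·63 = r:
  row A: (234, 1, 0)   [1·234 + 0·63 = 234]
  row B: (63, 0, 1)   [0·234 + 1·63 = 63]
  234 = 3·63 + 45   → row C = row A − 3·row B = (45, 1, −3)   [check: 1·234 − 3·63 = 45]
  63 = 1·45 + 18   → row D = row B − 1·row C = (18, −1, 4)   [check: −1·234 + 4·63 = 18]
  45 = 2·18 + 9   → row E = row C − 2·row D = (9, 3, −11)   [check: 3·234 − 11·63 = 9]
  18 = 2·9 + 0   → remainder 0, stop. gcd = 9 (last nonzero row E).
So gcd(234, 63) = 9, with Bézout identity 3·234 − 11·63 = 9. Containment (⊇): the Bézout identity exhibits 9 as an element of (234, 63), giving (9) ⊆ (234, 63). Containment (⊆): since 9 | 234 and 9 | 63 (234 = 9·26, 63 = 9·7), every Z-linear combination of 234 and 63 is divisible by 9, so (234, 63) ⊆ (9). Therefore (234, 63) = (9), d = 9.

Final answer: (234, 63) = (9); d = 9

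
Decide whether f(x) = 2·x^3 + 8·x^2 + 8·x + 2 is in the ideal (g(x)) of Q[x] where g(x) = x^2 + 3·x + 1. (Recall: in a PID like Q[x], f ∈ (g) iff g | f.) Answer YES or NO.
YES

In Q[x] the ideal (g) consists of all multiples of g, so f ∈ (g) iff g | f, i.e. iff the remainder of f on division by g is 0. Divide f by g (g is monic, so eliminate the leading term of the running remainder at each step):
  leading term 2·x^3: subtract (2·x)·g(x) = 2·x^3 + 6·x^2 + 2·x, leaving 2·x^2 + 6·x + 2
  leading term 2·x^2: subtract (2)·g(x) = 2·x^2 + 6·x + 2, leaving 0
The remainder is 0, so f(x) = g(x) · h(x) with h(x) = 2·x + 2. Hence g | f, i.e. f ∈ (g).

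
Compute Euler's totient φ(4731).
φ is multiplicative, with φ(p^e) = p^e − p^(e−1). Factorise 4731 = 3 · 19 · 83. Then
  φ(4731) = (3 − 1) · (19 − 1) · (83 − 1) = 2 · 18 · 82 = 2952.

Final answer: φ(4731) = 2952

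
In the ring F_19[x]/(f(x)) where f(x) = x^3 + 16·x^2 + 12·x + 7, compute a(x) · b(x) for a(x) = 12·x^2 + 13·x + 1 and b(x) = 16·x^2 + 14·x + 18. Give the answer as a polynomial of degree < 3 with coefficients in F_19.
Multiply as integer polynomials: a · b = 192·x^4 + 376·x^3 + 414·x^2 + 248·x + 18. Reducing coefficients mod 19: a · b ≡ 2·x^4 + 15·x^3 + 15·x^2 + x + 18. Now divide by f(x) = x^3 + 16·x^2 + 12·x + 7 in F_19[x], eliminating the leading term at each step:
  leading term 2·x^4: subtract (2·x)·f(x) = 2·x^4 + 13·x^3 + 5·x^2 + 14·x, leaving 2·x^3 + 10·x^2 + 6·x + 18 (coefficients mod 19)
  leading term 2·x^3: subtract (2)·f(x) = 2·x^3 + 13·x^2 + 5·x + 14, leaving 16·x^2 + x + 4 (coefficients mod 19)
The degree is now < 3, so this is the remainder. Hence a · b ≡ 16·x^2 + x + 4 in F_19[x]/(f).

Final answer: a · b ≡ 16·x^2 + x + 4 (mod f(x))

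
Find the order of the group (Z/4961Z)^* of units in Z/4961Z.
|(Z/4961Z)^*| = 4400

(Z/4961Z)^* consists of the classes a with gcd(a, 4961) = 1, so its order is φ(4961). φ is multiplicative, with φ(p^e) = p^e − p^(e−1). Factorise 4961 = 11^2 · 41. Then
  φ(4961) = (11^2 − 11^1) · (41 − 1) = 110 · 40 = 4400.
Thus |(Z/4961Z)^*| = 4400.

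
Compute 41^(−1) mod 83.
Apply the extended Euclidean algorithm to (83, 41), tracking rows (r, s, t) with s·83 + t·41 = r. Each division r_prev = q·r_cur + r_new produces the new row as (previous row) − q·(current row):
  row A: (83, 1, 0)   [1·83 + 0·41 = 83]
  row B: (41, 0, 1)   [0·83 + 1·41 = 41]
  83 = 2·41 + 1   → row C = row A − 2·row B = (1, 1, −2)   [check: 1·83 − 2·41 = 1]
  41 = 41·1 + 0   → remainder 0, stop. gcd = 1 (last nonzero row C).
The gcd is 1, so 41 is invertible mod 83. The last nonzero row gives 1·83 − 2·41 = 1, so t = −2. So 41^(−1) ≡ −2 ≡ 81 (mod 83). Verify: 41 · 81 = 3321 ≡ 1 (mod 83). ✓

Final answer: 41^(−1) ≡ 81 (mod 83)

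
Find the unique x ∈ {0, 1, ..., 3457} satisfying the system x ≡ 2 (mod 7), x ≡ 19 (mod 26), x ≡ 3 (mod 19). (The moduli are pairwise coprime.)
The moduli 7, 26, 19 are pairwise coprime, so by the CRT there is a unique solution mod 7·26·19 = 3458.
Solve by successive substitution. Start with x ≡ 2 (mod 7).
  Combine with x ≡ 19 (mod 26): write x = 2 + 7·t and require 2 + 7·t ≡ 19 (mod 26), i.e. 7·t ≡ 19 − 2 ≡ 17 (mod 26). Since 7^(−1) ≡ 15 (mod 26), t ≡ 15·17 ≡ 21 (mod 26). So x ≡ 2 + 7·21 = 149 (mod 182).
  Combine with x ≡ 3 (mod 19): write x = 149 + 182·t and require 149 + 182·t ≡ 3 (mod 19), i.e. 182·t ≡ 3 − 149 ≡ 6 (mod 19). Since 182^(−1) ≡ 7 (mod 19) (182 ≡ 11 (mod 19)), t ≡ 7·6 ≡ 4 (mod 19). So x ≡ 149 + 182·4 = 877 (mod 3458).
Unique solution in [0, 3458): x = 877.

Final answer: x ≡ 877 (mod 3458); the representative in [0, 3458) is 877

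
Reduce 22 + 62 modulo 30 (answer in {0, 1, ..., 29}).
24

Reduce the summands first: 62 ≡ 2 (mod 30), so 22 + 62 ≡ 22 + 2 (mod 30). 22 + 2 = 24; 24 = 0·30 + 24, so (22 + 62) mod 30 = 24.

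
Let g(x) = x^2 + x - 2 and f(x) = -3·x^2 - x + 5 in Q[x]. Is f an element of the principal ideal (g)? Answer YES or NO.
In Q[x] the ideal (g) consists of all multiples of g, so f ∈ (g) iff g | f, i.e. iff the remainder of f on division by g is 0. Divide f by g (g is monic, so eliminate the leading term of the running remainder at each step):
  leading term -3·x^2: subtract (-3)·g(x) = -3·x^2 - 3·x + 6, leaving 2·x - 1
The remainder r(x) = 2·x - 1 ≠ 0 (and deg r < deg g), so g ∤ f, i.e. f ∉ (g).

Final answer: NO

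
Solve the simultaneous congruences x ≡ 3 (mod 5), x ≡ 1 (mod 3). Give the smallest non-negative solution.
x ≡ 13 (mod 15); the representative in [0, 15) is 13

The moduli 5, 3 are pairwise coprime, so by the CRT there is a unique solution mod 5·3 = 15.
Solve by successive substitution. Start with x ≡ 3 (mod 5).
  Combine with x ≡ 1 (mod 3): write x = 3 + 5·t and require 3 + 5·t ≡ 1 (mod 3), i.e. 5·t ≡ 1 − 3 ≡ 1 (mod 3). Since 5^(−1) ≡ 2 (mod 3) (5 ≡ 2 (mod 3)), t ≡ 2·1 ≡ 2 (mod 3). So x ≡ 3 + 5·2 = 13 (mod 15).
Unique solution in [0, 15): x = 13.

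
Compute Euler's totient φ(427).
φ(427) = 360

φ is multiplicative, with φ(p^e) = p^e − p^(e−1). Factorise 427 = 7 · 61. Then
  φ(427) = (7 − 1) · (61 − 1) = 6 · 60 = 360.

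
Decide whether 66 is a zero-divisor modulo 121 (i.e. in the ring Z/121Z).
gcd(66, 121) = 11 > 1, so 66 is not a unit in Z/121Z. In Z/nZ every nonzero non-unit is a zero-divisor: explicitly, take b = 121/gcd = 11 ≠ 0 (mod 121); then 66·11 = 726 = 6·121, i.e. 66·11 ≡ 0 (mod 121). So 66 is a zero-divisor.

Final answer: YES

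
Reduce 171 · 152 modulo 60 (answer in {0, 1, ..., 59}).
Reduce the factors first: 171 ≡ 51, 152 ≡ 32 (mod 60), so 171 · 152 ≡ 51 · 32 (mod 60). 51 · 32 = 1632. Dividing by 60: 1632 = 27·60 + 12. So (171 · 152) mod 60 = 12.

Final answer: 12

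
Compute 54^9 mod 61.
28

Use repeated squaring. Binary(9) = 1001. Walk through the bits of the exponent 9 left-to-right: at each bit after the leading one, square the running value, then multiply by 54 if the bit is 1 (always reducing mod 61):
  bit 1 = 1 (leading): start with 54.
  bit 2 = 0: square 54^2 = 2916 ≡ 49 (mod 61).
  bit 3 = 0: square 49^2 = 2401 ≡ 22 (mod 61).
  bit 4 = 1: square 22^2 = 484 ≡ 57; bit is 1, so multiply 57·54 = 3078 ≡ 28 (mod 61).
Final value: 54^9 ≡ 28 (mod 61).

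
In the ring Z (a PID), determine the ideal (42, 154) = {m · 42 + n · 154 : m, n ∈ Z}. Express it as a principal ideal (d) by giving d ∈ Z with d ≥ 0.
(42, 154) = (14); d = 14

In the PID Z, (a, b) is generated by gcd(a, b). Compute gcd(154, 42) with the extended Euclidean algorithm, tracking rows (r, s, t) with s·154 + t·42 = r:
  row A: (154, 1, 0)   [1·154 + 0·42 = 154]
  row B: (42, 0, 1)   [0·154 + 1·42 = 42]
  154 = 3·42 + 28   → row C = row A − 3·row B = (28, 1, −3)   [check: 1·154 − 3·42 = 28]
  42 = 1·28 + 14   → row D = row B − 1·row C = (14, −1, 4)   [check: −1·154 + 4·42 = 14]
  28 = 2·14 + 0   → remainder 0, stop. gcd = 14 (last nonzero row D).
So gcd(42, 154) = 14, with Bézout identity −1·154 + 4·42 = 14. Containment (⊇): the Bézout identity exhibits 14 as an element of (42, 154), giving (14) ⊆ (42, 154). Containment (⊆): since 14 | 42 and 14 | 154 (42 = 14·3, 154 = 14·11), every Z-linear combination of 42 and 154 is divisible by 14, so (42, 154) ⊆ (14). Therefore (42, 154) = (14), d = 14.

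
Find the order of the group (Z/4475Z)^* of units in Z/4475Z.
(Z/4475Z)^* consists of the classes a with gcd(a, 4475) = 1, so its order is φ(4475). φ is multiplicative, with φ(p^e) = p^e − p^(e−1). Factorise 4475 = 5^2 · 179. Then
  φ(4475) = (5^2 − 5^1) · (179 − 1) = 20 · 178 = 3560.
Thus |(Z/4475Z)^*| = 3560.

Final answer: |(Z/4475Z)^*| = 3560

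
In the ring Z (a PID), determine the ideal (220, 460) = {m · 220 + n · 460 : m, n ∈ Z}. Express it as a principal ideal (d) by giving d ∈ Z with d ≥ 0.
(220, 460) = (20); d = 20

In the PID Z, (a, b) is generated by gcd(a, b). Compute gcd(460, 220) with the extended Euclidean algorithm, tracking rows (r, s, t) with s·460 + t·220 = r:
  row A: (460, 1, 0)   [1·460 + 0·220 = 460]
  row B: (220, 0, 1)   [0·460 + 1·220 = 220]
  460 = 2·220 + 20   → row C = row A − 2·row B = (20, 1, −2)   [check: 1·460 − 2·220 = 20]
  220 = 11·20 + 0   → remainder 0, stop. gcd = 20 (last nonzero row C).
So gcd(220, 460) = 20, with Bézout identity 1·460 − 2·220 = 20. Containment (⊇): the Bézout identity exhibits 20 as an element of (220, 460), giving (20) ⊆ (220, 460). Containment (⊆): since 20 | 220 and 20 | 460 (220 = 20·11, 460 = 20·23), every Z-linear combination of 220 and 460 is divisible by 20, so (220, 460) ⊆ (20). Therefore (220, 460) = (20), d = 20.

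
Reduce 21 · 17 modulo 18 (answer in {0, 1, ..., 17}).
Reduce the factors first: 21 ≡ 3 (mod 18), so 21 · 17 ≡ 3 · 17 (mod 18). 3 · 17 = 51. Dividing by 18: 51 = 2·18 + 15. So (21 · 17) mod 18 = 15.

Final answer: 15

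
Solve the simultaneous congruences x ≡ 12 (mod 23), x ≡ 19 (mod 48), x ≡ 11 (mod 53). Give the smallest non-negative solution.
The moduli 23, 48, 53 are pairwise coprime, so by the CRT there is a unique solution mod 23·48·53 = 58512.
Solve by successive substitution. Start with x ≡ 12 (mod 23).
  Combine with x ≡ 19 (mod 48): write x = 12 + 23·t and require 12 + 23·t ≡ 19 (mod 48), i.e. 23·t ≡ 19 − 12 ≡ 7 (mod 48). Since 23^(−1) ≡ 23 (mod 48), t ≡ 23·7 ≡ 17 (mod 48). So x ≡ 12 + 23·17 = 403 (mod 1104).
  Combine with x ≡ 11 (mod 53): write x = 403 + 1104·t and require 403 + 1104·t ≡ 11 (mod 53), i.e. 1104·t ≡ 11 − 403 ≡ 32 (mod 53). Since 1104^(−1) ≡ 47 (mod 53) (1104 ≡ 44 (mod 53)), t ≡ 47·32 ≡ 20 (mod 53). So x ≡ 403 + 1104·20 = 22483 (mod 58512).
Unique solution in [0, 58512): x = 22483.

Final answer: x ≡ 22483 (mod 58512); the representative in [0, 58512) is 22483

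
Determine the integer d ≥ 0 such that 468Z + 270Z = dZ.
(468, 270) = (18); d = 18

In the PID Z, (a, b) is generated by gcd(a, b). Compute gcd(468, 270) with the extended Euclidean algorithm, tracking rows (r, s, t) with s·468 + t·270 = r:
  row A: (468, 1, 0)   [1·468 + 0·270 = 468]
  row B: (270, 0, 1)   [0·468 + 1·270 = 270]
  468 = 1·270 + 198   → row C = row A − 1·row B = (198, 1, −1)   [check: 1·468 − 1·270 = 198]
  270 = 1·198 + 72   → row D = row B − 1·row C = (72, −1, 2)   [check: −1·468 + 2·270 = 72]
  198 = 2·72 + 54   → row E = row C − 2·row D = (54, 3, −5)   [check: 3·468 − 5·270 = 54]
  72 = 1·54 + 18   → row F = row D − 1·row E = (18, −4, 7)   [check: −4·468 + 7·270 = 18]
  54 = 3·18 + 0   → remainder 0, stop. gcd = 18 (last nonzero row F).
So gcd(468, 270) = 18, with Bézout identity −4·468 + 7·270 = 18. Containment (⊇): the Bézout identity exhibits 18 as an element of (468, 270), giving (18) ⊆ (468, 270). Containment (⊆): since 18 | 468 and 18 | 270 (468 = 18·26, 270 = 18·15), every Z-linear combination of 468 and 270 is divisible by 18, so (468, 270) ⊆ (18). Therefore (468, 270) = (18), d = 18.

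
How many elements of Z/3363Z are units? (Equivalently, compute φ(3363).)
Z/3363Z has φ(3363) = 2088 units

An element a ∈ Z/3363Z is a unit iff gcd(a, 3363) = 1, so the number of units is φ(3363). φ is multiplicative, with φ(p^e) = p^e − p^(e−1). Factorise 3363 = 3 · 19 · 59. Then
  φ(3363) = (3 − 1) · (19 − 1) · (59 − 1) = 2 · 18 · 58 = 2088.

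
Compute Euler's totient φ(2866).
φ is multiplicative, with φ(p^e) = p^e − p^(e−1). Factorise 2866 = 2 · 1433. Then
  φ(2866) = (2 − 1) · (1433 − 1) = 1 · 1432 = 1432.

Final answer: φ(2866) = 1432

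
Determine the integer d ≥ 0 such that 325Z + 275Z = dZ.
(325, 275) = (25); d = 25

In the PID Z, (a, b) is generated by gcd(a, b). Compute gcd(325, 275) with the extended Euclidean algorithm, tracking rows (r, s, t) with s·325 + t·275 = r:
  row A: (325, 1, 0)   [1·325 + 0·275 = 325]
  row B: (275, 0, 1)   [0·325 + 1·275 = 275]
  325 = 1·275 + 50   → row C = row A − 1·row B = (50, 1, −1)   [check: 1·325 − 1·275 = 50]
  275 = 5·50 + 25   → row D = row B − 5·row C = (25, −5, 6)   [check: −5·325 + 6·275 = 25]
  50 = 2·25 + 0   → remainder 0, stop. gcd = 25 (last nonzero row D).
So gcd(325, 275) = 25, with Bézout identity −5·325 + 6·275 = 25. Containment (⊇): the Bézout identity exhibits 25 as an element of (325, 275), giving (25) ⊆ (325, 275). Containment (⊆): since 25 | 325 and 25 | 275 (325 = 25·13, 275 = 25·11), every Z-linear combination of 325 and 275 is divisible by 25, so (325, 275) ⊆ (25). Therefore (325, 275) = (25), d = 25.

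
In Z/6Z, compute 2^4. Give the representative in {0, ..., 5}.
4

Use repeated squaring. Binary(4) = 100. Walk through the bits of the exponent 4 left-to-right: at each bit after the leading one, square the running value, then multiply by 2 if the bit is 1 (always reducing mod 6):
  bit 1 = 1 (leading): start with 2.
  bit 2 = 0: square 2^2 = 4 (mod 6).
  bit 3 = 0: square 4^2 = 16 ≡ 4 (mod 6).
Final value: 2^4 ≡ 4 (mod 6).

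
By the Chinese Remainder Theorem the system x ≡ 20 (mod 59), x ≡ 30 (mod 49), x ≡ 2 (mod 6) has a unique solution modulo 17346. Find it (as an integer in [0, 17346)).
The moduli 59, 49, 6 are pairwise coprime, so by the CRT there is a unique solution mod 59·49·6 = 17346.
Solve by successive substitution. Start with x ≡ 20 (mod 59).
  Combine with x ≡ 30 (mod 49): write x = 20 + 59·t and require 20 + 59·t ≡ 30 (mod 49), i.e. 59·t ≡ 30 − 20 ≡ 10 (mod 49). Since 59^(−1) ≡ 5 (mod 49) (59 ≡ 10 (mod 49)), t ≡ 5·10 ≡ 1 (mod 49). So x ≡ 20 + 59·1 = 79 (mod 2891).
  Combine with x ≡ 2 (mod 6): write x = 79 + 2891·t and require 79 + 2891·t ≡ 2 (mod 6), i.e. 2891·t ≡ 2 − 79 ≡ 1 (mod 6). Since 2891^(−1) ≡ 5 (mod 6) (2891 ≡ 5 (mod 6)), t ≡ 5·1 ≡ 5 (mod 6). So x ≡ 79 + 2891·5 = 14534 (mod 17346).
Unique solution in [0, 17346): x = 14534.

Final answer: x ≡ 14534 (mod 17346); the representative in [0, 17346) is 14534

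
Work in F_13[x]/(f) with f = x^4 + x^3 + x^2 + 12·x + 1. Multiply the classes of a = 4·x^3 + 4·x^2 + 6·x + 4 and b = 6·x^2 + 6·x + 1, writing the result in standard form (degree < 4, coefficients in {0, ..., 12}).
a · b ≡ 3·x^3 + 12·x^2 + 4·x + 6 (mod f(x))

Multiply as integer polynomials: a · b = 24·x^5 + 48·x^4 + 64·x^3 + 64·x^2 + 30·x + 4. Reducing coefficients mod 13: a · b ≡ 11·x^5 + 9·x^4 + 12·x^3 + 12·x^2 + 4·x + 4. Now divide by f(x) = x^4 + x^3 + x^2 + 12·x + 1 in F_13[x], eliminating the leading term at each step:
  leading term 11·x^5: subtract (11·x)·f(x) = 11·x^5 + 11·x^4 + 11·x^3 + 2·x^2 + 11·x, leaving 11·x^4 + x^3 + 10·x^2 + 6·x + 4 (coefficients mod 13)
  leading term 11·x^4: subtract (11)·f(x) = 11·x^4 + 11·x^3 + 11·x^2 + 2·x + 11, leaving 3·x^3 + 12·x^2 + 4·x + 6 (coefficients mod 13)
The degree is now < 4, so this is the remainder. Hence a · b ≡ 3·x^3 + 12·x^2 + 4·x + 6 in F_13[x]/(f).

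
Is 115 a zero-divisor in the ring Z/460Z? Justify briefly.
gcd(115, 460) = 115 > 1, so 115 is not a unit in Z/460Z. In Z/nZ every nonzero non-unit is a zero-divisor: explicitly, take b = 460/gcd = 4 ≠ 0 (mod 460); then 115·4 = 460 = 1·460, i.e. 115·4 ≡ 0 (mod 460). So 115 is a zero-divisor.

Final answer: YES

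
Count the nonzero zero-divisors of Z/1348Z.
Z/1348Z has 675 nonzero zero-divisors

In Z/1348Z each nonzero element is either a unit (gcd with 1348 is 1) or a zero-divisor (gcd > 1). The number of units is φ(1348): factorise 1348 = 2^2 · 337, so φ(1348) = (2^2 − 2^1) · (337 − 1) = 2 · 336 = 672. The nonzero elements number 1348 − 1 = 1347. Hence the nonzero zero-divisors number 1347 − 672 = 675.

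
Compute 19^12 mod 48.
1

Use repeated squaring. Binary(12) = 1100. Walk through the bits of the exponent 12 left-to-right: at each bit after the leading one, square the running value, then multiply by 19 if the bit is 1 (always reducing mod 48):
  bit 1 = 1 (leading): start with 19.
  bit 2 = 1: square 19^2 = 361 ≡ 25; bit is 1, so multiply 25·19 = 475 ≡ 43 (mod 48).
  bit 3 = 0: square 43^2 = 1849 ≡ 25 (mod 48).
  bit 4 = 0: square 25^2 = 625 ≡ 1 (mod 48).
Final value: 19^12 ≡ 1 (mod 48).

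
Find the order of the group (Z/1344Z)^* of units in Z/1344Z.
(Z/1344Z)^* consists of the classes a with gcd(a, 1344) = 1, so its order is φ(1344). φ is multiplicative, with φ(p^e) = p^e − p^(e−1). Factorise 1344 = 2^6 · 3 · 7. Then
  φ(1344) = (2^6 − 2^5) · (3 − 1) · (7 − 1) = 32 · 2 · 6 = 384.
Thus |(Z/1344Z)^*| = 384.

Final answer: |(Z/1344Z)^*| = 384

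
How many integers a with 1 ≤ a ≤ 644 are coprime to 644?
264

The number of a ∈ {1, ..., 644} with gcd(a, 644) = 1 is by definition Euler's totient φ(644). φ is multiplicative, with φ(p^e) = p^e − p^(e−1). Factorise 644 = 2^2 · 7 · 23. Then
  φ(644) = (2^2 − 2^1) · (7 − 1) · (23 − 1) = 2 · 6 · 22 = 264.
So there are 264 such integers.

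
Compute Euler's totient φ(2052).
φ(2052) = 648

φ is multiplicative, with φ(p^e) = p^e − p^(e−1). Factorise 2052 = 2^2 · 3^3 · 19. Then
  φ(2052) = (2^2 − 2^1) · (3^3 − 3^2) · (19 − 1) = 2 · 18 · 18 = 648.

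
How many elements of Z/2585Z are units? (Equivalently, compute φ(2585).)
An element a ∈ Z/2585Z is a unit iff gcd(a, 2585) = 1, so the number of units is φ(2585). φ is multiplicative, with φ(p^e) = p^e − p^(e−1). Factorise 2585 = 5 · 11 · 47. Then
  φ(2585) = (5 − 1) · (11 − 1) · (47 − 1) = 4 · 10 · 46 = 1840.

Final answer: Z/2585Z has φ(2585) = 1840 units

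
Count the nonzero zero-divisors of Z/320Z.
In Z/320Z each nonzero element is either a unit (gcd with 320 is 1) or a zero-divisor (gcd > 1). The number of units is φ(320): factorise 320 = 2^6 · 5, so φ(320) = (2^6 − 2^5) · (5 − 1) = 32 · 4 = 128. The nonzero elements number 320 − 1 = 319. Hence the nonzero zero-divisors number 319 − 128 = 191.

Final answer: Z/320Z has 191 nonzero zero-divisors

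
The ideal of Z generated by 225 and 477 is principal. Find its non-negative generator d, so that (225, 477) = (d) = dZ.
(225, 477) = (9); d = 9

In the PID Z, (a, b) is generated by gcd(a, b). Compute gcd(477, 225) with the extended Euclidean algorithm, tracking rows (r, s, t) with s·477 + t·225 = r:
  row A: (477, 1, 0)   [1·477 + 0·225 = 477]
  row B: (225, 0, 1)   [0·477 + 1·225 = 225]
  477 = 2·225 + 27   → row C = row A − 2·row B = (27, 1, −2)   [check: 1·477 − 2·225 = 27]
  225 = 8·27 + 9   → row D = row B − 8·row C = (9, −8, 17)   [check: −8·477 + 17·225 = 9]
  27 = 3·9 + 0   → remainder 0, stop. gcd = 9 (last nonzero row D).
So gcd(225, 477) = 9, with Bézout identity −8·477 + 17·225 = 9. Containment (⊇): the Bézout identity exhibits 9 as an element of (225, 477), giving (9) ⊆ (225, 477). Containment (⊆): since 9 | 225 and 9 | 477 (225 = 9·25, 477 = 9·53), every Z-linear combination of 225 and 477 is divisible by 9, so (225, 477) ⊆ (9). Therefore (225, 477) = (9), d = 9.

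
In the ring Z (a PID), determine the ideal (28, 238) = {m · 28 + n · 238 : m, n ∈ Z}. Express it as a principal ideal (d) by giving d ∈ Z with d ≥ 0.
In the PID Z, (a, b) is generated by gcd(a, b). Compute gcd(238, 28) with the extended Euclidean algorithm, tracking rows (r, s, t) with s·238 + t·28 = r:
  row A: (238, 1, 0)   [1·238 + 0·28 = 238]
  row B: (28, 0, 1)   [0·238 + 1·28 = 28]
  238 = 8·28 + 14   → row C = row A − 8·row B = (14, 1, −8)   [check: 1·238 − 8·28 = 14]
  28 = 2·14 + 0   → remainder 0, stop. gcd = 14 (last nonzero row C).
So gcd(28, 238) = 14, with Bézout identity 1·238 − 8·28 = 14. Containment (⊇): the Bézout identity exhibits 14 as an element of (28, 238), giving (14) ⊆ (28, 238). Containment (⊆): since 14 | 28 and 14 | 238 (28 = 14·2, 238 = 14·17), every Z-linear combination of 28 and 238 is divisible by 14, so (28, 238) ⊆ (14). Therefore (28, 238) = (14), d = 14.

Final answer: (28, 238) = (14); d = 14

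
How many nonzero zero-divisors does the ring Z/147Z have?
In Z/147Z each nonzero element is either a unit (gcd with 147 is 1) or a zero-divisor (gcd > 1). The number of units is φ(147): factorise 147 = 3 · 7^2, so φ(147) = (3 − 1) · (7^2 − 7^1) = 2 · 42 = 84. The nonzero elements number 147 − 1 = 146. Hence the nonzero zero-divisors number 146 − 84 = 62.

Final answer: Z/147Z has 62 nonzero zero-divisors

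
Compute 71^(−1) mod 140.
Apply the extended Euclidean algorithm to (140, 71), tracking rows (r, s, t) with s·140 + t·71 = r. Each division r_prev = q·r_cur + r_new produces the new row as (previous row) − q·(current row):
  row A: (140, 1, 0)   [1·140 + 0·71 = 140]
  row B: (71, 0, 1)   [0·140 + 1·71 = 71]
  140 = 1·71 + 69   → row C = row A − 1·row B = (69, 1, −1)   [check: 1·140 − 1·71 = 69]
  71 = 1·69 + 2   → row D = row B − 1·row C = (2, −1, 2)   [check: −1·140 + 2·71 = 2]
  69 = 34·2 + 1   → row E = row C − 34·row D = (1, 35, −69)   [check: 35·140 − 69·71 = 1]
  2 = 2·1 + 0   → remainder 0, stop. gcd = 1 (last nonzero row E).
The gcd is 1, so 71 is invertible mod 140. The last nonzero row gives 35·140 − 69·71 = 1, so t = −69. So 71^(−1) ≡ −69 ≡ 71 (mod 140). Verify: 71 · 71 = 5041 ≡ 1 (mod 140). ✓

Final answer: 71^(−1) ≡ 71 (mod 140)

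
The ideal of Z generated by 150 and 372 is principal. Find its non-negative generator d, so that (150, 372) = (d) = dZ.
(150, 372) = (6); d = 6

In the PID Z, (a, b) is generated by gcd(a, b). Compute gcd(372, 150) with the extended Euclidean algorithm, tracking rows (r, s, t) with s·372 + t·150 = r:
  row A: (372, 1, 0)   [1·372 + 0·150 = 372]
  row B: (150, 0, 1)   [0·372 + 1·150 = 150]
  372 = 2·150 + 72   → row C = row A − 2·row B = (72, 1, −2)   [check: 1·372 − 2·150 = 72]
  150 = 2·72 + 6   → row D = row B − 2·row C = (6, −2, 5)   [check: −2·372 + 5·150 = 6]
  72 = 12·6 + 0   → remainder 0, stop. gcd = 6 (last nonzero row D).
So gcd(150, 372) = 6, with Bézout identity −2·372 + 5·150 = 6. Containment (⊇): the Bézout identity exhibits 6 as an element of (150, 372), giving (6) ⊆ (150, 372). Containment (⊆): since 6 | 150 and 6 | 372 (150 = 6·25, 372 = 6·62), every Z-linear combination of 150 and 372 is divisible by 6, so (150, 372) ⊆ (6). Therefore (150, 372) = (6), d = 6.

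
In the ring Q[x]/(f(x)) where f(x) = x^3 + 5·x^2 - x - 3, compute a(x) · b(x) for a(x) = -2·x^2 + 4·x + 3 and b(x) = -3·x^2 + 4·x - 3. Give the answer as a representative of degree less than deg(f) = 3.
First multiply in Q[x] without reducing: a · b = 6·x^4 - 20·x^3 + 13·x^2 - 9. Now divide by f(x) = x^3 + 5·x^2 - x - 3, eliminating the leading term at each step:
  leading term 6·x^4: subtract (6·x)·f(x) = 6·x^4 + 30·x^3 - 6·x^2 - 18·x, leaving -50·x^3 + 19·x^2 + 18·x - 9
  leading term -50·x^3: subtract (-50)·f(x) = -50·x^3 - 250·x^2 + 50·x + 150, leaving 269·x^2 - 32·x - 159
The degree is now < 3, so this is the remainder. Hence a · b ≡ 269·x^2 - 32·x - 159 in Q[x]/(f).

Final answer: a · b ≡ 269·x^2 - 32·x - 159 (mod f(x))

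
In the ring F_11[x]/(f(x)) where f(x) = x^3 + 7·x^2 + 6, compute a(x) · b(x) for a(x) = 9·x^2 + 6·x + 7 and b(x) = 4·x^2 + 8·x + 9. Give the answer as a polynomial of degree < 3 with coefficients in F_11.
a · b ≡ 6·x^2 + 4·x + 9 (mod f(x))

Multiply as integer polynomials: a · b = 36·x^4 + 96·x^3 + 157·x^2 + 110·x + 63. Reducing coefficients mod 11: a · b ≡ 3·x^4 + 8·x^3 + 3·x^2 + 8. Now divide by f(x) = x^3 + 7·x^2 + 6 in F_11[x], eliminating the leading term at each step:
  leading term 3·x^4: subtract (3·x)·f(x) = 3·x^4 + 10·x^3 + 7·x, leaving 9·x^3 + 3·x^2 + 4·x + 8 (coefficients mod 11)
  leading term 9·x^3: subtract (9)·f(x) = 9·x^3 + 8·x^2 + 10, leaving 6·x^2 + 4·x + 9 (coefficients mod 11)
The degree is now < 3, so this is the remainder. Hence a · b ≡ 6·x^2 + 4·x + 9 in F_11[x]/(f).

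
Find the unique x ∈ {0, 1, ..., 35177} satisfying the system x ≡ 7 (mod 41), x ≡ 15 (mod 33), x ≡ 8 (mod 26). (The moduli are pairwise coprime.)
The moduli 41, 33, 26 are pairwise coprime, so by the CRT there is a unique solution mod 41·33·26 = 35178.
Solve by successive substitution. Start with x ≡ 7 (mod 41).
  Combine with x ≡ 15 (mod 33): write x = 7 + 41·t and require 7 + 41·t ≡ 15 (mod 33), i.e. 41·t ≡ 15 − 7 ≡ 8 (mod 33). Since 41^(−1) ≡ 29 (mod 33) (41 ≡ 8 (mod 33)), t ≡ 29·8 ≡ 1 (mod 33). So x ≡ 7 + 41·1 = 48 (mod 1353).
  Combine with x ≡ 8 (mod 26): write x = 48 + 1353·t and require 48 + 1353·t ≡ 8 (mod 26), i.e. 1353·t ≡ 8 − 48 ≡ 12 (mod 26). Since 1353^(−1) ≡ 1 (mod 26) (1353 ≡ 1 (mod 26)), t ≡ 1·12 ≡ 12 (mod 26). So x ≡ 48 + 1353·12 = 16284 (mod 35178).
Unique solution in [0, 35178): x = 16284.

Final answer: x ≡ 16284 (mod 35178); the representative in [0, 35178) is 16284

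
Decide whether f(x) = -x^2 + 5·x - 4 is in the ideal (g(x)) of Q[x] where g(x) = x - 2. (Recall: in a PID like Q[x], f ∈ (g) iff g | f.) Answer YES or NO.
NO

In Q[x] the ideal (g) consists of all multiples of g, so f ∈ (g) iff g | f, i.e. iff the remainder of f on division by g is 0. Divide f by g (g is monic, so eliminate the leading term of the running remainder at each step):
  leading term -x^2: subtract (-x)·g(x) = -x^2 + 2·x, leaving 3·x - 4
  leading term 3·x: subtract (3)·g(x) = 3·x - 6, leaving 2
The remainder r(x) = 2 ≠ 0 (and deg r < deg g), so g ∤ f, i.e. f ∉ (g).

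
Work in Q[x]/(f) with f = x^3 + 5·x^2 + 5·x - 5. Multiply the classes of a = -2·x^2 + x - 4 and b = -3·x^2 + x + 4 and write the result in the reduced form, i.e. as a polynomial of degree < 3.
a · b ≡ 150·x^2 + 205·x - 191 (mod f(x))

First multiply in Q[x] without reducing: a · b = 6·x^4 - 5·x^3 + 5·x^2 - 16. Now divide by f(x) = x^3 + 5·x^2 + 5·x - 5, eliminating the leading term at each step:
  leading term 6·x^4: subtract (6·x)·f(x) = 6·x^4 + 30·x^3 + 30·x^2 - 30·x, leaving -35·x^3 - 25·x^2 + 30·x - 16
  leading term -35·x^3: subtract (-35)·f(x) = -35·x^3 - 175·x^2 - 175·x + 175, leaving 150·x^2 + 205·x - 191
The degree is now < 3, so this is the remainder. Hence a · b ≡ 150·x^2 + 205·x - 191 in Q[x]/(f).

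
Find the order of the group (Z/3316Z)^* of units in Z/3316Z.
(Z/3316Z)^* consists of the classes a with gcd(a, 3316) = 1, so its order is φ(3316). φ is multiplicative, with φ(p^e) = p^e − p^(e−1). Factorise 3316 = 2^2 · 829. Then
  φ(3316) = (2^2 − 2^1) · (829 − 1) = 2 · 828 = 1656.
Thus |(Z/3316Z)^*| = 1656.

Final answer: |(Z/3316Z)^*| = 1656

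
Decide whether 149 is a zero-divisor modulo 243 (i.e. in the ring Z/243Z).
NO

gcd(149, 243) = 1, so 149 is a unit in Z/243Z (it has a multiplicative inverse). A unit cannot be a zero-divisor: if 149·b ≡ 0 then multiplying both sides by 149^(−1) gives b ≡ 0. So 149 is not a zero-divisor.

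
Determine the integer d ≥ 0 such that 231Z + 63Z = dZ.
(231, 63) = (21); d = 21

In the PID Z, (a, b) is generated by gcd(a, b). Compute gcd(231, 63) with the extended Euclidean algorithm, tracking rows (r, s, t) with s·231 + t·63 = r:
  row A: (231, 1, 0)   [1·231 + 0·63 = 231]
  row B: (63, 0, 1)   [0·231 + 1·63 = 63]
  231 = 3·63 + 42   → row C = row A − 3·row B = (42, 1, −3)   [check: 1·231 − 3·63 = 42]
  63 = 1·42 + 21   → row D = row B − 1·row C = (21, −1, 4)   [check: −1·231 + 4·63 = 21]
  42 = 2·21 + 0   → remainder 0, stop. gcd = 21 (last nonzero row D).
So gcd(231, 63) = 21, with Bézout identity −1·231 + 4·63 = 21. Containment (⊇): the Bézout identity exhibits 21 as an element of (231, 63), giving (21) ⊆ (231, 63). Containment (⊆): since 21 | 231 and 21 | 63 (231 = 21·11, 63 = 21·3), every Z-linear combination of 231 and 63 is divisible by 21, so (231, 63) ⊆ (21). Therefore (231, 63) = (21), d = 21.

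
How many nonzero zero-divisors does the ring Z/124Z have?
In Z/124Z each nonzero element is either a unit (gcd with 124 is 1) or a zero-divisor (gcd > 1). The number of units is φ(124): factorise 124 = 2^2 · 31, so φ(124) = (2^2 − 2^1) · (31 − 1) = 2 · 30 = 60. The nonzero elements number 124 − 1 = 123. Hence the nonzero zero-divisors number 123 − 60 = 63.

Final answer: Z/124Z has 63 nonzero zero-divisors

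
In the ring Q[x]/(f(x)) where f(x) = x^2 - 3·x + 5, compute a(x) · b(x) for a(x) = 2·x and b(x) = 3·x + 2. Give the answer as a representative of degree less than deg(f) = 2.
First multiply in Q[x] without reducing: a · b = 6·x^2 + 4·x. Now divide by f(x) = x^2 - 3·x + 5, eliminating the leading term at each step:
  leading term 6·x^2: subtract (6)·f(x) = 6·x^2 - 18·x + 30, leaving 22·x - 30
The degree is now < 2, so this is the remainder. Hence a · b ≡ 22·x - 30 in Q[x]/(f).

Final answer: a · b ≡ 22·x - 30 (mod f(x))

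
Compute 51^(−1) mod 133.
Apply the extended Euclidean algorithm to (133, 51), tracking rows (r, s, t) with s·133 + t·51 = r. Each division r_prev = q·r_cur + r_new produces the new row as (previous row) − q·(current row):
  row A: (133, 1, 0)   [1·133 + 0·51 = 133]
  row B: (51, 0, 1)   [0·133 + 1·51 = 51]
  133 = 2·51 + 31   → row C = row A − 2·row B = (31, 1, −2)   [check: 1·133 − 2·51 = 31]
  51 = 1·31 + 20   → row D = row B − 1·row C = (20, −1, 3)   [check: −1·133 + 3·51 = 20]
  31 = 1·20 + 11   → row E = row C − 1·row D = (11, 2, −5)   [check: 2·133 − 5·51 = 11]
  20 = 1·11 + 9   → row F = row D − 1·row E = (9, −3, 8)   [check: −3·133 + 8·51 = 9]
  11 = 1·9 + 2   → row G = row E − 1·row F = (2, 5, −13)   [check: 5·133 − 13·51 = 2]
  9 = 4·2 + 1   → row H = row F − 4·row G = (1, −23, 60)   [check: −23·133 + 60·51 = 1]
  2 = 2·1 + 0   → remainder 0, stop. gcd = 1 (last nonzero row H).
The gcd is 1, so 51 is invertible mod 133. The last nonzero row gives −23·133 + 60·51 = 1, so t = 60. So 51^(−1) ≡ 60 (mod 133). Verify: 51 · 60 = 3060 ≡ 1 (mod 133). ✓

Final answer: 51^(−1) ≡ 60 (mod 133)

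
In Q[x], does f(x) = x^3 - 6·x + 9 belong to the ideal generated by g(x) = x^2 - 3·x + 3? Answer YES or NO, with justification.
In Q[x] the ideal (g) consists of all multiples of g, so f ∈ (g) iff g | f, i.e. iff the remainder of f on division by g is 0. Divide f by g (g is monic, so eliminate the leading term of the running remainder at each step):
  leading term x^3: subtract (x)·g(x) = x^3 - 3·x^2 + 3·x, leaving 3·x^2 - 9·x + 9
  leading term 3·x^2: subtract (3)·g(x) = 3·x^2 - 9·x + 9, leaving 0
The remainder is 0, so f(x) = g(x) · h(x) with h(x) = x + 3. Hence g | f, i.e. f ∈ (g).

Final answer: YES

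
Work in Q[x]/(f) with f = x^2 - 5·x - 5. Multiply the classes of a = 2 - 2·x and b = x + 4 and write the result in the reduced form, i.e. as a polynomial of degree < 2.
First multiply in Q[x] without reducing: a · b = -2·x^2 - 6·x + 8. Now divide by f(x) = x^2 - 5·x - 5, eliminating the leading term at each step:
  leading term -2·x^2: subtract (-2)·f(x) = -2·x^2 + 10·x + 10, leaving -16·x - 2
The degree is now < 2, so this is the remainder. Hence a · b ≡ -16·x - 2 in Q[x]/(f).

Final answer: a · b ≡ -16·x - 2 (mod f(x))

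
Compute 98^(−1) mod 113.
98^(−1) ≡ 15 (mod 113)

Apply the extended Euclidean algorithm to (113, 98), tracking rows (r, s, t) with s·113 + t·98 = r. Each division r_prev = q·r_cur + r_new produces the new row as (previous row) − q·(current row):
  row A: (113, 1, 0)   [1·113 + 0·98 = 113]
  row B: (98, 0, 1)   [0·113 + 1·98 = 98]
  113 = 1·98 + 15   → row C = row A − 1·row B = (15, 1, −1)   [check: 1·113 − 1·98 = 15]
  98 = 6·15 + 8   → row D = row B − 6·row C = (8, −6, 7)   [check: −6·113 + 7·98 = 8]
  15 = 1·8 + 7   → row E = row C − 1·row D = (7, 7, −8)   [check: 7·113 − 8·98 = 7]
  8 = 1·7 + 1   → row F = row D − 1·row E = (1, −13, 15)   [check: −13·113 + 15·98 = 1]
  7 = 7·1 + 0   → remainder 0, stop. gcd = 1 (last nonzero row F).
The gcd is 1, so 98 is invertible mod 113. The last nonzero row gives −13·113 + 15·98 = 1, so t = 15. So 98^(−1) ≡ 15 (mod 113). Verify: 98 · 15 = 1470 ≡ 1 (mod 113). ✓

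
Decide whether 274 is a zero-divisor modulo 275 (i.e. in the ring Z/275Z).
NO

gcd(274, 275) = 1, so 274 is a unit in Z/275Z (it has a multiplicative inverse). A unit cannot be a zero-divisor: if 274·b ≡ 0 then multiplying both sides by 274^(−1) gives b ≡ 0. So 274 is not a zero-divisor.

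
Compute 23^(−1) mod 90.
Apply the extended Euclidean algorithm to (90, 23), tracking rows (r, s, t) with s·90 + t·23 = r. Each division r_prev = q·r_cur + r_new produces the new row as (previous row) − q·(current row):
  row A: (90, 1, 0)   [1·90 + 0·23 = 90]
  row B: (23, 0, 1)   [0·90 + 1·23 = 23]
  90 = 3·23 + 21   → row C = row A − 3·row B = (21, 1, −3)   [check: 1·90 − 3·23 = 21]
  23 = 1·21 + 2   → row D = row B − 1·row C = (2, −1, 4)   [check: −1·90 + 4·23 = 2]
  21 = 10·2 + 1   → row E = row C − 10·row D = (1, 11, −43)   [check: 11·90 − 43·23 = 1]
  2 = 2·1 + 0   → remainder 0, stop. gcd = 1 (last nonzero row E).
The gcd is 1, so 23 is invertible mod 90. The last nonzero row gives 11·90 − 43·23 = 1, so t = −43. So 23^(−1) ≡ −43 ≡ 47 (mod 90). Verify: 23 · 47 = 1081 ≡ 1 (mod 90). ✓

Final answer: 23^(−1) ≡ 47 (mod 90)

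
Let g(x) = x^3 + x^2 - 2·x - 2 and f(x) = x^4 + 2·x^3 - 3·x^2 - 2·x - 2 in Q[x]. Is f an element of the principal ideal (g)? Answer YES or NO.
In Q[x] the ideal (g) consists of all multiples of g, so f ∈ (g) iff g | f, i.e. iff the remainder of f on division by g is 0. Divide f by g (g is monic, so eliminate the leading term of the running remainder at each step):
  leading term x^4: subtract (x)·g(x) = x^4 + x^3 - 2·x^2 - 2·x, leaving x^3 - x^2 - 2
  leading term x^3: subtract (1)·g(x) = x^3 + x^2 - 2·x - 2, leaving -2·x^2 + 2·x
The remainder r(x) = -2·x^2 + 2·x ≠ 0 (and deg r < deg g), so g ∤ f, i.e. f ∉ (g).

Final answer: NO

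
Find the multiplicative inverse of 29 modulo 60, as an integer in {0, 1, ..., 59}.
Apply the extended Euclidean algorithm to (60, 29), tracking rows (r, s, t) with s·60 + t·29 = r. Each division r_prev = q·r_cur + r_new produces the new row as (previous row) − q·(current row):
  row A: (60, 1, 0)   [1·60 + 0·29 = 60]
  row B: (29, 0, 1)   [0·60 + 1·29 = 29]
  60 = 2·29 + 2   → row C = row A − 2·row B = (2, 1, −2)   [check: 1·60 − 2·29 = 2]
  29 = 14·2 + 1   → row D = row B − 14·row C = (1, −14, 29)   [check: −14·60 + 29·29 = 1]
  2 = 2·1 + 0   → remainder 0, stop. gcd = 1 (last nonzero row D).
The gcd is 1, so 29 is invertible mod 60. The last nonzero row gives −14·60 + 29·29 = 1, so t = 29. So 29^(−1) ≡ 29 (mod 60). Verify: 29 · 29 = 841 ≡ 1 (mod 60). ✓

Final answer: 29^(−1) ≡ 29 (mod 60)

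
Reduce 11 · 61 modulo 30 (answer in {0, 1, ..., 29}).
11

Reduce the factors first: 61 ≡ 1 (mod 30), so 11 · 61 ≡ 11 · 1 (mod 30). 11 · 1 = 11. Dividing by 30: 11 = 0·30 + 11. So (11 · 61) mod 30 = 11.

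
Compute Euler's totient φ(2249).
φ(2249) = 2064

φ is multiplicative, with φ(p^e) = p^e − p^(e−1). Factorise 2249 = 13 · 173. Then
  φ(2249) = (13 − 1) · (173 − 1) = 12 · 172 = 2064.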